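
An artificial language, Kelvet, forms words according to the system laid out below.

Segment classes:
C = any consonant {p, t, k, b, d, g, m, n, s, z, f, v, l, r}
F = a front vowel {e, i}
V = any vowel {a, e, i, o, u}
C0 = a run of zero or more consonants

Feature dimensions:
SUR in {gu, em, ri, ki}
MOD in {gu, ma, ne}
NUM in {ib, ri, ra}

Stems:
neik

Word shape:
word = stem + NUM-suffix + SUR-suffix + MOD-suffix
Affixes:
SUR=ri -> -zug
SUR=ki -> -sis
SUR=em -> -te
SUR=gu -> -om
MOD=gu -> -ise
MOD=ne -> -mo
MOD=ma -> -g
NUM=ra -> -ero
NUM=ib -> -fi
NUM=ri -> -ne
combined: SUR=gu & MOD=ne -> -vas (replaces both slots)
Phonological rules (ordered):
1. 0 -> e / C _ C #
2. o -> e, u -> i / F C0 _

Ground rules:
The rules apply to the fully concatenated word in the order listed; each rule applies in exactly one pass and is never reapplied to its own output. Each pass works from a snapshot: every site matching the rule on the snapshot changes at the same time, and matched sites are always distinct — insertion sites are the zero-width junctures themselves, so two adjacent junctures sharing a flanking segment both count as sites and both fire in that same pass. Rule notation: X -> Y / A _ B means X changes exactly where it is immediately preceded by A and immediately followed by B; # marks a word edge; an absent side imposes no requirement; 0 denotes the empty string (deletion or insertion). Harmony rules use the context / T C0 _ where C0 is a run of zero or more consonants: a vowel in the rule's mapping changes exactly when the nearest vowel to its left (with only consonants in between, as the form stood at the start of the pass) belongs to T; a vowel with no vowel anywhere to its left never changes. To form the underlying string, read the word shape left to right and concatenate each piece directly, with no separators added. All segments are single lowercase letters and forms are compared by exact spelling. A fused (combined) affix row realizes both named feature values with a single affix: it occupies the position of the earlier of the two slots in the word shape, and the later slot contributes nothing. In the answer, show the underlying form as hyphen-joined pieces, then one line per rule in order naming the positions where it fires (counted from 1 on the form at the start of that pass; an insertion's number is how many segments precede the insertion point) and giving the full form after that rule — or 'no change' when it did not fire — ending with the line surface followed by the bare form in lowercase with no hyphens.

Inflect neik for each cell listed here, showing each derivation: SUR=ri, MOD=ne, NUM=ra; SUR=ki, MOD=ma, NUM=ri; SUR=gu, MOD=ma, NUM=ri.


cell SUR=ri, MOD=ne, NUM=ra:
underlying: neik-ero-zug-mo
1. 0 -> e / C _ C #: no change
2. o -> e, u -> i / F C0 _: fires at position(s) 7: neikerezugmo
surface: neikerezugmo

cell SUR=ki, MOD=ma, NUM=ri:
underlying: neik-ne-sis-g
1. 0 -> e / C _ C #: inserts after position(s) 9: neiknesiseg
2. o -> e, u -> i / F C0 _: no change
surface: neiknesiseg

cell SUR=gu, MOD=ma, NUM=ri:
underlying: neik-ne-om-g
1. 0 -> e / C _ C #: inserts after position(s) 8: neikneomeg
2. o -> e, u -> i / F C0 _: fires at position(s) 7: neikneemeg
surface: neikneemeg


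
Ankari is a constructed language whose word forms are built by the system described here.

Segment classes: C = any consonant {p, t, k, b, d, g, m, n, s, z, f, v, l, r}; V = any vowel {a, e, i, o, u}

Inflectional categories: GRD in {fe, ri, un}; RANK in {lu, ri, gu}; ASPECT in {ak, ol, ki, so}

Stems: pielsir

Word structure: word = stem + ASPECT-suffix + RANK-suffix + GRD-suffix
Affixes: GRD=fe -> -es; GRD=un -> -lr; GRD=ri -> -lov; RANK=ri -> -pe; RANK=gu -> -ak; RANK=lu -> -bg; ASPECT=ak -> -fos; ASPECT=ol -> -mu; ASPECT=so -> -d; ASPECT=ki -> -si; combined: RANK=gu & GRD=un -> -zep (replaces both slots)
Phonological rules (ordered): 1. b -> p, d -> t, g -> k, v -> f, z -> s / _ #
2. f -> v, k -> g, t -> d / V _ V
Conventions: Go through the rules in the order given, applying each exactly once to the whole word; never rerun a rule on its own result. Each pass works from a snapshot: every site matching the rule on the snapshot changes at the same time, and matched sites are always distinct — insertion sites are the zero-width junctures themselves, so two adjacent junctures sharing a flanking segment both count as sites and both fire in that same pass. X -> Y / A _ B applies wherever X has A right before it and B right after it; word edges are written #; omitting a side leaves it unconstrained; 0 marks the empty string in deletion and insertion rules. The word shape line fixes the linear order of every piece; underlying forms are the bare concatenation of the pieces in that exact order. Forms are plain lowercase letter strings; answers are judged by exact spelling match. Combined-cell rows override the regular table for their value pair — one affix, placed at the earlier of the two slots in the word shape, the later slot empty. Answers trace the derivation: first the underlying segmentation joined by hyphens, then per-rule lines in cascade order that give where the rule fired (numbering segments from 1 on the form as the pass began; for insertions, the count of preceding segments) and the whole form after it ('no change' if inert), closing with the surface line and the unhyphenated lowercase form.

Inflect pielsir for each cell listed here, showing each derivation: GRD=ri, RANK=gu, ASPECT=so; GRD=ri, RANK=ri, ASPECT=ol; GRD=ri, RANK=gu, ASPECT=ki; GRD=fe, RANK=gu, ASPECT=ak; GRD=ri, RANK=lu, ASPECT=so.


cell GRD=ri, RANK=gu, ASPECT=so:
underlying: pielsir-d-ak-lov
1. b -> p, d -> t, g -> k, v -> f, z -> s / _ #: fires at position(s) 13: pielsirdaklof
2. f -> v, k -> g, t -> d / V _ V: no change
surface: pielsirdaklof

cell GRD=ri, RANK=ri, ASPECT=ol:
underlying: pielsir-mu-pe-lov
1. b -> p, d -> t, g -> k, v -> f, z -> s / _ #: fires at position(s) 14: pielsirmupelof
2. f -> v, k -> g, t -> d / V _ V: no change
surface: pielsirmupelof

cell GRD=ri, RANK=gu, ASPECT=ki:
underlying: pielsir-si-ak-lov
1. b -> p, d -> t, g -> k, v -> f, z -> s / _ #: fires at position(s) 14: pielsirsiaklof
2. f -> v, k -> g, t -> d / V _ V: no change
surface: pielsirsiaklof

cell GRD=fe, RANK=gu, ASPECT=ak:
underlying: pielsir-fos-ak-es
1. b -> p, d -> t, g -> k, v -> f, z -> s / _ #: no change
2. f -> v, k -> g, t -> d / V _ V: fires at position(s) 12: pielsirfosages
surface: pielsirfosages

cell GRD=ri, RANK=lu, ASPECT=so:
underlying: pielsir-d-bg-lov
1. b -> p, d -> t, g -> k, v -> f, z -> s / _ #: fires at position(s) 13: pielsirdbglof
2. f -> v, k -> g, t -> d / V _ V: no change
surface: pielsirdbglof


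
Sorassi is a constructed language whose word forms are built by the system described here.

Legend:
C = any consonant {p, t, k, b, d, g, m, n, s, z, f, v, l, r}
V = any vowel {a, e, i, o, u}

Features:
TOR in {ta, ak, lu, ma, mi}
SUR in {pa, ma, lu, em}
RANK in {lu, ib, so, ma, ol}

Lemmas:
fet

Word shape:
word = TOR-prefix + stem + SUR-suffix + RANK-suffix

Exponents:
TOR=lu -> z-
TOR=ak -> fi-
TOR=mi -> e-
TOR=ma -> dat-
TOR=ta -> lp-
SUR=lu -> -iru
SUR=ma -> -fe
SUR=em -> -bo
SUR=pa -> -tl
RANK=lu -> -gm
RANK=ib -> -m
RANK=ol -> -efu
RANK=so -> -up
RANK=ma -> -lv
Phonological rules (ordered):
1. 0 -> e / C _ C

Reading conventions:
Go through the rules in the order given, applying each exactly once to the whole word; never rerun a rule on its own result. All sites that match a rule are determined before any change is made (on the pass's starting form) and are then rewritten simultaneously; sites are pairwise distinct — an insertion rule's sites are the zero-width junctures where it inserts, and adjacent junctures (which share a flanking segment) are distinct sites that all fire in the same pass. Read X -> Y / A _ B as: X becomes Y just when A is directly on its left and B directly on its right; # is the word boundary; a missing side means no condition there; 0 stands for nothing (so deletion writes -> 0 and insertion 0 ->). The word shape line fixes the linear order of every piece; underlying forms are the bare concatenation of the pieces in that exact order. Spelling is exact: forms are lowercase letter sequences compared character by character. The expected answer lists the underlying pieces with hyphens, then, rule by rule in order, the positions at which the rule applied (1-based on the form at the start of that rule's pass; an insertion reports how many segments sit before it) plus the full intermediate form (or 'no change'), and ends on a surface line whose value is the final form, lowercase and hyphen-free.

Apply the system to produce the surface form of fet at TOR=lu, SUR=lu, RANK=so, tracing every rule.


underlying: z-fet-iru-up
1. 0 -> e / C _ C: inserts after position(s) 1: zefetiruup
surface: zefetiruup


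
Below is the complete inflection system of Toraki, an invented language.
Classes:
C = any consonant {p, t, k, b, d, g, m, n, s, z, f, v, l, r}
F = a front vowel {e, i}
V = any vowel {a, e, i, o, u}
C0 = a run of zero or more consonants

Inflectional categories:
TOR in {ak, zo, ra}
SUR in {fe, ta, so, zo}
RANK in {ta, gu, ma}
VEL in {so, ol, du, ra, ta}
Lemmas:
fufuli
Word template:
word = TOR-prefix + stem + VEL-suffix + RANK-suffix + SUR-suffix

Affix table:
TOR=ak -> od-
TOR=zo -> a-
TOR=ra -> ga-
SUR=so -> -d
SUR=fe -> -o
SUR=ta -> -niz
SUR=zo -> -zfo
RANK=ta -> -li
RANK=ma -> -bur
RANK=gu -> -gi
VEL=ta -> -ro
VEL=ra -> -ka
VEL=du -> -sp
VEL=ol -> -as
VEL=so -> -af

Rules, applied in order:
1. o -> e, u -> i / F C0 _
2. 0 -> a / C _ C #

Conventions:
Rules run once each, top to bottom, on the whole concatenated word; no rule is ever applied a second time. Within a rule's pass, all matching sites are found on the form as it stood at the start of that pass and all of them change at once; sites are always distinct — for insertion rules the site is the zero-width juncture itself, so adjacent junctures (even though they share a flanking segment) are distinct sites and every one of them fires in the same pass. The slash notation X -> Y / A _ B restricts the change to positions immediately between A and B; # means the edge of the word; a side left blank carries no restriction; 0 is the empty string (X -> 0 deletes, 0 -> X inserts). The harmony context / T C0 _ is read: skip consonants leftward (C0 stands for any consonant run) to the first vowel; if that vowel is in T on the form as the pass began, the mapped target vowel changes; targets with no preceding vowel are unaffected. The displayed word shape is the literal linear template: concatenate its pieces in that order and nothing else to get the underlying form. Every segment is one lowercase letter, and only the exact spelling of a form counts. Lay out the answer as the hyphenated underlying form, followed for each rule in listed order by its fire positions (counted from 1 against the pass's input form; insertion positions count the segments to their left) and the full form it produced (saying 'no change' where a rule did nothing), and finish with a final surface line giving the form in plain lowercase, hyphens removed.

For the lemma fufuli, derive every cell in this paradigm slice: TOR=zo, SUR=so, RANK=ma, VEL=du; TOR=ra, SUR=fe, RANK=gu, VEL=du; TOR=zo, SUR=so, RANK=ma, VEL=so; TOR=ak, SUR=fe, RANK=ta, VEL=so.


cell TOR=zo, SUR=so, RANK=ma, VEL=du:
underlying: a-fufuli-sp-bur-d
1. o -> e, u -> i / F C0 _: fires at position(s) 11: afufulispbird
2. 0 -> a / C _ C #: inserts after position(s) 12: afufulispbirad
surface: afufulispbirad

cell TOR=ra, SUR=fe, RANK=gu, VEL=du:
underlying: ga-fufuli-sp-gi-o
1. o -> e, u -> i / F C0 _: fires at position(s) 13: gafufulispgie
2. 0 -> a / C _ C #: no change
surface: gafufulispgie

cell TOR=zo, SUR=so, RANK=ma, VEL=so:
underlying: a-fufuli-af-bur-d
1. o -> e, u -> i / F C0 _: no change
2. 0 -> a / C _ C #: inserts after position(s) 12: afufuliafburad
surface: afufuliafburad

cell TOR=ak, SUR=fe, RANK=ta, VEL=so:
underlying: od-fufuli-af-li-o
1. o -> e, u -> i / F C0 _: fires at position(s) 13: odfufuliaflie
2. 0 -> a / C _ C #: no change
surface: odfufuliaflie


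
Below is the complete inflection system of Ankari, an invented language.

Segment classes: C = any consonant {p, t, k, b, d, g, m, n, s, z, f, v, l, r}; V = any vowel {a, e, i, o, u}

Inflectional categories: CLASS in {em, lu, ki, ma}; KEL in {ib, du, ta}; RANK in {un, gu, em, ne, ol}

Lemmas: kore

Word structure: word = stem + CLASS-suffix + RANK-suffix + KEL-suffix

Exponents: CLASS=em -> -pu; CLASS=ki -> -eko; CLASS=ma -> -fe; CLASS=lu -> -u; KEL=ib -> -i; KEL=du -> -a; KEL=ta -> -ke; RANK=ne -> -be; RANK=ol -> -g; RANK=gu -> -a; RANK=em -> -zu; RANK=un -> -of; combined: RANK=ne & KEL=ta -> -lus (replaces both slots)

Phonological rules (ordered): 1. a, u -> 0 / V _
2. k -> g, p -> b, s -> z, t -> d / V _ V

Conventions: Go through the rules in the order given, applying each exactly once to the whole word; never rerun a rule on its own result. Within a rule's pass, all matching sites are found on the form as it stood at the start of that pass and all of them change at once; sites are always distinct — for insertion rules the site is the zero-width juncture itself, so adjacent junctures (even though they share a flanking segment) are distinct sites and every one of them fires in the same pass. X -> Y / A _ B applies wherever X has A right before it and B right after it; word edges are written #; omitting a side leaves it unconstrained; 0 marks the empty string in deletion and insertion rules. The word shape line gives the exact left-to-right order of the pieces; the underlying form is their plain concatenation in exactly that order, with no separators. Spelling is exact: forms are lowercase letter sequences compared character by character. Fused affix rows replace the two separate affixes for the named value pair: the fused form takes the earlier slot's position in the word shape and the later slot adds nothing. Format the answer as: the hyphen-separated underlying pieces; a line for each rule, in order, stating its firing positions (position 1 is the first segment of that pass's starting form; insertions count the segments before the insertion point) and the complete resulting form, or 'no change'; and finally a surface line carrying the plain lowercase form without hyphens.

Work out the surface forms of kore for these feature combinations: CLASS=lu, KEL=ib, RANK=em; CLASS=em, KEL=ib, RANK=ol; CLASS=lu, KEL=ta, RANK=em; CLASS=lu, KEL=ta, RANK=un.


cell CLASS=lu, KEL=ib, RANK=em:
underlying: kore-u-zu-i
1. a, u -> 0 / V _: fires at position(s) 5: korezui
2. k -> g, p -> b, s -> z, t -> d / V _ V: no change
surface: korezui

cell CLASS=em, KEL=ib, RANK=ol:
underlying: kore-pu-g-i
1. a, u -> 0 / V _: no change
2. k -> g, p -> b, s -> z, t -> d / V _ V: fires at position(s) 5: korebugi
surface: korebugi

cell CLASS=lu, KEL=ta, RANK=em:
underlying: kore-u-zu-ke
1. a, u -> 0 / V _: fires at position(s) 5: korezuke
2. k -> g, p -> b, s -> z, t -> d / V _ V: fires at position(s) 7: korezuge
surface: korezuge

cell CLASS=lu, KEL=ta, RANK=un:
underlying: kore-u-of-ke
1. a, u -> 0 / V _: fires at position(s) 5: koreofke
2. k -> g, p -> b, s -> z, t -> d / V _ V: no change
surface: koreofke


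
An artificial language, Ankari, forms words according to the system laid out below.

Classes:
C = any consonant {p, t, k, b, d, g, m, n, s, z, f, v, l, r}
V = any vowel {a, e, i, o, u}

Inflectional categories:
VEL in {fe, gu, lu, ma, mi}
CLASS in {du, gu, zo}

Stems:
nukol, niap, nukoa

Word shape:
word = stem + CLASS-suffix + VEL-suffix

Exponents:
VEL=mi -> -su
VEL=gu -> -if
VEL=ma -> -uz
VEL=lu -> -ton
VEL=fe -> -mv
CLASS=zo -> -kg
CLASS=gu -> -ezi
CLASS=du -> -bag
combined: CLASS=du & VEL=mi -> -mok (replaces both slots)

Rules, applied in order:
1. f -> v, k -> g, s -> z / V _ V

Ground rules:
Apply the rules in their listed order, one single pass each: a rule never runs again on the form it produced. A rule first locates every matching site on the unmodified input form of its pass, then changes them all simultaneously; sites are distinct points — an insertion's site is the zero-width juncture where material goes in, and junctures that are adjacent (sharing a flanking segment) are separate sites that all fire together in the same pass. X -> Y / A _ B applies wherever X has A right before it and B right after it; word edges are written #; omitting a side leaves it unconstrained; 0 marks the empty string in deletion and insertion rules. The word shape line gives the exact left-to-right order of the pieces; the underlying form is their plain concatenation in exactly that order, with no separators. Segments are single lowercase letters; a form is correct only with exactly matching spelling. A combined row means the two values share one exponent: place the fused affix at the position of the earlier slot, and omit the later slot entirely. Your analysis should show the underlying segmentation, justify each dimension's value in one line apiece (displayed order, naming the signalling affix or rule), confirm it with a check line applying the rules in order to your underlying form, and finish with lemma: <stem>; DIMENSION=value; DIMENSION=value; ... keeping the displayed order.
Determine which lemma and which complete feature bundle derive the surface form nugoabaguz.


underlying: nukoa-bag-uz
VEL=ma - signalled by the affix -uz
CLASS=du - signalled by the affix -bag
check: nukoabaguz -> nugoabaguz
lemma: nukoa; VEL=ma; CLASS=du


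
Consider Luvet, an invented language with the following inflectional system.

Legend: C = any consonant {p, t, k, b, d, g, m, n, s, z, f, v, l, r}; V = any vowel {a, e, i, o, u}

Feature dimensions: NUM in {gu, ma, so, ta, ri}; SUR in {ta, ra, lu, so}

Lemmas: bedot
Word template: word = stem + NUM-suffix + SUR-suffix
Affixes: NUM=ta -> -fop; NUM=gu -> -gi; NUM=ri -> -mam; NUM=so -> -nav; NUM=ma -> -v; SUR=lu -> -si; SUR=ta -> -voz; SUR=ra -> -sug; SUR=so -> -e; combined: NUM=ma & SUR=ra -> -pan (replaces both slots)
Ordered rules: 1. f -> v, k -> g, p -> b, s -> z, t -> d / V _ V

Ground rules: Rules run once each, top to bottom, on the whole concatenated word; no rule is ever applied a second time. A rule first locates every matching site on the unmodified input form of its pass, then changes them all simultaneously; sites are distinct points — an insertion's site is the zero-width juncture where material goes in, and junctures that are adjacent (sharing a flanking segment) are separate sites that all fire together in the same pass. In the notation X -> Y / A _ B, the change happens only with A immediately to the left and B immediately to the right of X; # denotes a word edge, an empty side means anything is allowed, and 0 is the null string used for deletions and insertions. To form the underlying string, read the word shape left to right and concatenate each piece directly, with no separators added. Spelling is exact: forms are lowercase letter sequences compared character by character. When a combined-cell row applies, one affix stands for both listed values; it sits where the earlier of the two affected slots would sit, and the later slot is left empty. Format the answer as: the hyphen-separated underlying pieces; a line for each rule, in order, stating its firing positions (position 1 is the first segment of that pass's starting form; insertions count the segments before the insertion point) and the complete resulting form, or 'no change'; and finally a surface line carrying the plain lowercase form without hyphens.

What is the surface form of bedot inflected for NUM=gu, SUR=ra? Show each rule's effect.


underlying: bedot-gi-sug
1. f -> v, k -> g, p -> b, s -> z, t -> d / V _ V: fires at position(s) 8: bedotgizug
surface: bedotgizug


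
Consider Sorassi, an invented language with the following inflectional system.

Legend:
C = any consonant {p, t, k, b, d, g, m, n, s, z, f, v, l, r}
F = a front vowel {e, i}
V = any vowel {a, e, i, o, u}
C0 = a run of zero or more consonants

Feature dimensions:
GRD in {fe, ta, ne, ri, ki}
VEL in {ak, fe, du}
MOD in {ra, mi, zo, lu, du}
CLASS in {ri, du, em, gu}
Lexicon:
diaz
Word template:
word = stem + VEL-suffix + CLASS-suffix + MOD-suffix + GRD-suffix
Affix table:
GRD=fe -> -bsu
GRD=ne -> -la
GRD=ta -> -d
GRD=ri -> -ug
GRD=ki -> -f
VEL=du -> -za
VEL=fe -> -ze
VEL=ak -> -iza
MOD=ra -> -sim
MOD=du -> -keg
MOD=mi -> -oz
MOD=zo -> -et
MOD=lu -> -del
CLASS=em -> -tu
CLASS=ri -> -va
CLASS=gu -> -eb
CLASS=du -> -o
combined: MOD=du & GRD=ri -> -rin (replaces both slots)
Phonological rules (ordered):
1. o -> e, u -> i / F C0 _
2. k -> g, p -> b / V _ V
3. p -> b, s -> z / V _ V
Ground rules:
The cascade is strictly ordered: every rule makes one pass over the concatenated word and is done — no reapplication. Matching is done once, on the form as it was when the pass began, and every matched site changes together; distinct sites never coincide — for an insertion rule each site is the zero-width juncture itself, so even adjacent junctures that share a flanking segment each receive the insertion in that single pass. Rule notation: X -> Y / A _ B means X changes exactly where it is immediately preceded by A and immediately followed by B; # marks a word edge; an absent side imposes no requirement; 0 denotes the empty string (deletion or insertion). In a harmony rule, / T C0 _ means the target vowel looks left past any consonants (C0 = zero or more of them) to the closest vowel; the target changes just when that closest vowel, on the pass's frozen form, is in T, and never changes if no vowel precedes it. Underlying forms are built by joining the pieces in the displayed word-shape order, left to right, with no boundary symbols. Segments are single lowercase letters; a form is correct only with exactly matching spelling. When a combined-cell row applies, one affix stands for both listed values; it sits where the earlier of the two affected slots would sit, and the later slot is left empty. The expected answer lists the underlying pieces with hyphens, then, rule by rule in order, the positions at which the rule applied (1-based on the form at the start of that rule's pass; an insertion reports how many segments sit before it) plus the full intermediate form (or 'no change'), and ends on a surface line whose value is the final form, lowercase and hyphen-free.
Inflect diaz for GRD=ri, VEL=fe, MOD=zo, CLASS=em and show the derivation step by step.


underlying: diaz-ze-tu-et-ug
1. o -> e, u -> i / F C0 _: fires at position(s) 8, 11: diazzetietig
2. k -> g, p -> b / V _ V: no change
3. p -> b, s -> z / V _ V: no change
surface: diazzetietig


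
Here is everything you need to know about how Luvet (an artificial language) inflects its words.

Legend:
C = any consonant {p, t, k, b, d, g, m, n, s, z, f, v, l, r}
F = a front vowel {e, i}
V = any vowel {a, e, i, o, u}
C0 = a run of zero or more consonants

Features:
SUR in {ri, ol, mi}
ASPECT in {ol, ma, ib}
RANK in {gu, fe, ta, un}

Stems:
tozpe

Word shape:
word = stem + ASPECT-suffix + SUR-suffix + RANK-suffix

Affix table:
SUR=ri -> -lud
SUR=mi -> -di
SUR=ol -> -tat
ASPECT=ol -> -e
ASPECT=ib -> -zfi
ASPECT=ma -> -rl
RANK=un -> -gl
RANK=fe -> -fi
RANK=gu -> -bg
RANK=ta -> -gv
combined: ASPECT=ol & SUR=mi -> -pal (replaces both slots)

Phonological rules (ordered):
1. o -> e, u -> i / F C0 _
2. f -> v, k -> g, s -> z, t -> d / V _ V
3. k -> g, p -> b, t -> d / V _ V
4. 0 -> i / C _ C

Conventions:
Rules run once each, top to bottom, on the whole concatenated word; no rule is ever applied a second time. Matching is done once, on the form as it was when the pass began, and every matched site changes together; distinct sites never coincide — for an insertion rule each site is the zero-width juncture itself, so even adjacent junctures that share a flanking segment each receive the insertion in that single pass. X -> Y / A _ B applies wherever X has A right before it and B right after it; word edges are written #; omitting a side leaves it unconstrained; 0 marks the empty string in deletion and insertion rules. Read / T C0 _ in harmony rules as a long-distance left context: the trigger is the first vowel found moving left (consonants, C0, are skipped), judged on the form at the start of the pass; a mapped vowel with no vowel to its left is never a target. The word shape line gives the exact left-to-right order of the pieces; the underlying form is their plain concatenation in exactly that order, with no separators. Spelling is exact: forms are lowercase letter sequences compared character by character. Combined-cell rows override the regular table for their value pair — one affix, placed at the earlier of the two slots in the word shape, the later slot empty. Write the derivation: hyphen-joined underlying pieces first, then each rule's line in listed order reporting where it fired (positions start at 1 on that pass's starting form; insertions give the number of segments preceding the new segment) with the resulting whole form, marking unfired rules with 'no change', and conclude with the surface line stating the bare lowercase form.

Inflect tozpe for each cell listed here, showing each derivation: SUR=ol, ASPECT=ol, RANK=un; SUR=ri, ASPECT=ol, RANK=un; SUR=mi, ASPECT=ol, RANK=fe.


cell SUR=ol, ASPECT=ol, RANK=un:
underlying: tozpe-e-tat-gl
1. o -> e, u -> i / F C0 _: no change
2. f -> v, k -> g, s -> z, t -> d / V _ V: fires at position(s) 7: tozpeedatgl
3. k -> g, p -> b, t -> d / V _ V: no change
4. 0 -> i / C _ C: inserts after position(s) 3, 9, 10: tozipeedatigil
surface: tozipeedatigil

cell SUR=ri, ASPECT=ol, RANK=un:
underlying: tozpe-e-lud-gl
1. o -> e, u -> i / F C0 _: fires at position(s) 8: tozpeelidgl
2. f -> v, k -> g, s -> z, t -> d / V _ V: no change
3. k -> g, p -> b, t -> d / V _ V: no change
4. 0 -> i / C _ C: inserts after position(s) 3, 9, 10: tozipeelidigil
surface: tozipeelidigil

cell SUR=mi, ASPECT=ol, RANK=fe:
underlying: tozpe-pal-fi
1. o -> e, u -> i / F C0 _: no change
2. f -> v, k -> g, s -> z, t -> d / V _ V: no change
3. k -> g, p -> b, t -> d / V _ V: fires at position(s) 6: tozpebalfi
4. 0 -> i / C _ C: inserts after position(s) 3, 8: tozipebalifi
surface: tozipebalifi


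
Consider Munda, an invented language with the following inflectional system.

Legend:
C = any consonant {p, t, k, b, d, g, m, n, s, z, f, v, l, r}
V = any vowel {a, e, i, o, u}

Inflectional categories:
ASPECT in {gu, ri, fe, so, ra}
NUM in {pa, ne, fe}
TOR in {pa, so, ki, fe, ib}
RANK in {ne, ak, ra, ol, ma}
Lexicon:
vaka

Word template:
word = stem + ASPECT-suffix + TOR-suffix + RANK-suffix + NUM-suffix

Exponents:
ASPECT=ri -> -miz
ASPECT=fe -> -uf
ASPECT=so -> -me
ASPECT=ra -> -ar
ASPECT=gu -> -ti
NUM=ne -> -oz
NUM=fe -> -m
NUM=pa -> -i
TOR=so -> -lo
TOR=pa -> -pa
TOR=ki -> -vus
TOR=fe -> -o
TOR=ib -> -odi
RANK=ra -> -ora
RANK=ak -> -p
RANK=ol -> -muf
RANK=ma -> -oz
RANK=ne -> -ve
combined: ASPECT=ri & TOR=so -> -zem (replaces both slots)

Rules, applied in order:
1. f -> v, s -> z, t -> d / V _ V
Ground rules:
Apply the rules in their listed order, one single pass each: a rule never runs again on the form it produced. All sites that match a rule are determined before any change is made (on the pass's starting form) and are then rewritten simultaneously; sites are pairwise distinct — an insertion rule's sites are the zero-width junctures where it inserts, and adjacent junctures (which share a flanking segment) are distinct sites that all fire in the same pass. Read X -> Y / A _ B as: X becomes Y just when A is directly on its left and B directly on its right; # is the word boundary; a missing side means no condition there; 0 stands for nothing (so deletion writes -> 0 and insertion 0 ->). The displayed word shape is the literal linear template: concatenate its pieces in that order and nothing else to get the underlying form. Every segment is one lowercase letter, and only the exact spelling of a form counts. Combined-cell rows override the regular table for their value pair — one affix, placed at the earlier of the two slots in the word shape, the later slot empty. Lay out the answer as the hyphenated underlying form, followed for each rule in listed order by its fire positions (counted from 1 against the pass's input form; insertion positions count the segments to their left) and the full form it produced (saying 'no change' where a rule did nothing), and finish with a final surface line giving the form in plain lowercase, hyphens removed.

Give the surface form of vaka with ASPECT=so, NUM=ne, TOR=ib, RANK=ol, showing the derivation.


underlying: vaka-me-odi-muf-oz
1. f -> v, s -> z, t -> d / V _ V: fires at position(s) 12: vakameodimuvoz
surface: vakameodimuvoz


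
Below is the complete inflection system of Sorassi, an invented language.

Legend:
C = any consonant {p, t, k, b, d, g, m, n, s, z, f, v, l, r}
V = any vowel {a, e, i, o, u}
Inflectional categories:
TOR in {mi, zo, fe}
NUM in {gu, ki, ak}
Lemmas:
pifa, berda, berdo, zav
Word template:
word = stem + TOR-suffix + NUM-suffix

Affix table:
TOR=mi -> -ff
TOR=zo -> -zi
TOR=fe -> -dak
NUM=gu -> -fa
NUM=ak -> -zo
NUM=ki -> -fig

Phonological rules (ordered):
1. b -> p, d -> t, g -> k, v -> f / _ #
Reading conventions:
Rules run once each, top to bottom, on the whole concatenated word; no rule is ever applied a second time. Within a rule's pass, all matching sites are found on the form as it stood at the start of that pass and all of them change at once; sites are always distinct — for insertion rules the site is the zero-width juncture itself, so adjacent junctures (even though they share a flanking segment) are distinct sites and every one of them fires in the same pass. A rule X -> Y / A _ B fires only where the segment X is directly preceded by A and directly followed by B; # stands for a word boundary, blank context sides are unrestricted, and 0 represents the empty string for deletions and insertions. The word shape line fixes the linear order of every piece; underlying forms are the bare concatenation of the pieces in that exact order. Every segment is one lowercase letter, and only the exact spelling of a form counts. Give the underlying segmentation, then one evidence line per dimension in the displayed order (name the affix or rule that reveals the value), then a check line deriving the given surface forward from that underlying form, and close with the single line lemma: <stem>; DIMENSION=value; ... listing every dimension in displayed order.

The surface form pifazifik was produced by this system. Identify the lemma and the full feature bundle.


underlying: pifa-zi-fig
TOR=zo - signalled by the affix -zi
NUM=ki - signalled by the affix -fig
check: pifazifig -> pifazifik
lemma: pifa; TOR=zo; NUM=ki


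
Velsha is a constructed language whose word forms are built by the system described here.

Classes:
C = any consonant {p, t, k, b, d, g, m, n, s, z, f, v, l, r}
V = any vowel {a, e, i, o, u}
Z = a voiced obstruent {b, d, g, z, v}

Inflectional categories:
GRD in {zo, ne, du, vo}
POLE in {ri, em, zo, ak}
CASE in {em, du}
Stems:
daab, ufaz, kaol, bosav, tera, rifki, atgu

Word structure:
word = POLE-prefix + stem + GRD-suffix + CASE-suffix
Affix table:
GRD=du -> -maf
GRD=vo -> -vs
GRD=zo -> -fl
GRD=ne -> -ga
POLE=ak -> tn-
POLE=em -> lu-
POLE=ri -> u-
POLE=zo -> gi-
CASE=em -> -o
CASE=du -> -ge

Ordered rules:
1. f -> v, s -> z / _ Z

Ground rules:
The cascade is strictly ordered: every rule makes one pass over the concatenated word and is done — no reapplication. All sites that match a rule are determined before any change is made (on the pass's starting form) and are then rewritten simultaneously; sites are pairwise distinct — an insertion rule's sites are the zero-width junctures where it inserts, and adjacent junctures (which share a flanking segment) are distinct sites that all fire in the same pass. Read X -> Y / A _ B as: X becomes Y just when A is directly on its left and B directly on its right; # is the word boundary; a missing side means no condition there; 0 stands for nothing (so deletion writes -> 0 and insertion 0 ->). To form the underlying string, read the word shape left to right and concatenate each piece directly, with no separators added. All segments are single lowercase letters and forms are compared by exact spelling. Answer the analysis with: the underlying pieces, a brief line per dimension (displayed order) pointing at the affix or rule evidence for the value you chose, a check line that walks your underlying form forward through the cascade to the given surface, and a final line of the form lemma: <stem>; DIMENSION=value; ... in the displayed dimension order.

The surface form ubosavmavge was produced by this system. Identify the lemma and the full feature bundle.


underlying: u-bosav-maf-ge
GRD=du - signalled by the affix -maf
POLE=ri - signalled by the affix u-
CASE=du - signalled by the affix -ge
check: ubosavmafge -> ubosavmavge
lemma: bosav; GRD=du; POLE=ri; CASE=du


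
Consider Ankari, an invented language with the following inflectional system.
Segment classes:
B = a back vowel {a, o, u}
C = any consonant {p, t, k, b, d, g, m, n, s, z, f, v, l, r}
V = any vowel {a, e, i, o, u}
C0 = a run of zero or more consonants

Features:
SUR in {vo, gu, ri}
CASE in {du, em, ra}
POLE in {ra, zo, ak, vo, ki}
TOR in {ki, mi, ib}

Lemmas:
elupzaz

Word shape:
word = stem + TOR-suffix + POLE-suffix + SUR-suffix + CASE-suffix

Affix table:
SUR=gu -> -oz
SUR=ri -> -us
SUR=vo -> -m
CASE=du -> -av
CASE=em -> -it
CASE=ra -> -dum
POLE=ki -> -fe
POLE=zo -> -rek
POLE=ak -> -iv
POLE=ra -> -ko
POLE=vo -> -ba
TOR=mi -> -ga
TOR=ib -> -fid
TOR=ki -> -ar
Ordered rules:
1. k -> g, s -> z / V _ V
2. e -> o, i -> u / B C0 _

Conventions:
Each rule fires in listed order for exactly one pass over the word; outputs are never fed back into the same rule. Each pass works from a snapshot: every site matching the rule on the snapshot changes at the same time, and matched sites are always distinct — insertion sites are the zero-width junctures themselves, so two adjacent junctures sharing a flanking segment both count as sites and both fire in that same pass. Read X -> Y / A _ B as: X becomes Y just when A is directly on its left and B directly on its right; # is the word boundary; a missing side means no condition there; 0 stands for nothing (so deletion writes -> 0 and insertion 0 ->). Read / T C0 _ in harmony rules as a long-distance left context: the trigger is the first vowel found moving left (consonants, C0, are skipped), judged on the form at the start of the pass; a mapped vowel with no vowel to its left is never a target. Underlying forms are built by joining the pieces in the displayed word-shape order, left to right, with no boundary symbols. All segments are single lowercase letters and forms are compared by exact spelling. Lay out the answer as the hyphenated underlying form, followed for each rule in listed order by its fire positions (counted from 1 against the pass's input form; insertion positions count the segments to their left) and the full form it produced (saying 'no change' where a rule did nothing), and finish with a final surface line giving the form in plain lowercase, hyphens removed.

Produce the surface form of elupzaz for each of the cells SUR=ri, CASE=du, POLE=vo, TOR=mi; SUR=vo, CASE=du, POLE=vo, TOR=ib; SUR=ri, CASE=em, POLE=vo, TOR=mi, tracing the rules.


cell SUR=ri, CASE=du, POLE=vo, TOR=mi:
underlying: elupzaz-ga-ba-us-av
1. k -> g, s -> z / V _ V: fires at position(s) 13: elupzazgabauzav
2. e -> o, i -> u / B C0 _: no change
surface: elupzazgabauzav

cell SUR=vo, CASE=du, POLE=vo, TOR=ib:
underlying: elupzaz-fid-ba-m-av
1. k -> g, s -> z / V _ V: no change
2. e -> o, i -> u / B C0 _: fires at position(s) 9: elupzazfudbamav
surface: elupzazfudbamav

cell SUR=ri, CASE=em, POLE=vo, TOR=mi:
underlying: elupzaz-ga-ba-us-it
1. k -> g, s -> z / V _ V: fires at position(s) 13: elupzazgabauzit
2. e -> o, i -> u / B C0 _: fires at position(s) 14: elupzazgabauzut
surface: elupzazgabauzut


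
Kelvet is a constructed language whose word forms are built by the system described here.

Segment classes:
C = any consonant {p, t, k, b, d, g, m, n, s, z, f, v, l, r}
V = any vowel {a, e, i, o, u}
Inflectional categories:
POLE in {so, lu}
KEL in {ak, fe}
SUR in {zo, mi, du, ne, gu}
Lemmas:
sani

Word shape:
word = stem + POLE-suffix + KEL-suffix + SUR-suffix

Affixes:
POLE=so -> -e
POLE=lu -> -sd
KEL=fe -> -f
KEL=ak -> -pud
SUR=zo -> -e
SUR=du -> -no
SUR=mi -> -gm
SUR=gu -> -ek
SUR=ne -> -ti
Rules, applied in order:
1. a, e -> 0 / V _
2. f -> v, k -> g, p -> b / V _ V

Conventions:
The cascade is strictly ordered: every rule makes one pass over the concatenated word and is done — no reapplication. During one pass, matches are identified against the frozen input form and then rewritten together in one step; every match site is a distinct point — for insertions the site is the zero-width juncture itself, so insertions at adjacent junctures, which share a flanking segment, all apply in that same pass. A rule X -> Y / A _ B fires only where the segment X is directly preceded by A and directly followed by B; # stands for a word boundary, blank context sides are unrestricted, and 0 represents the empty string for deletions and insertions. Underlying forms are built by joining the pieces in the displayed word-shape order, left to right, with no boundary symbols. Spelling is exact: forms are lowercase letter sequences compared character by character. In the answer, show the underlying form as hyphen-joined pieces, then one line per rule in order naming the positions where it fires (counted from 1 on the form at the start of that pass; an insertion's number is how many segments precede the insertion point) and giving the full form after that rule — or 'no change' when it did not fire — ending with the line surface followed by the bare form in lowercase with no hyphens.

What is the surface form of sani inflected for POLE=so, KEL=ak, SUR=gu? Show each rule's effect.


underlying: sani-e-pud-ek
1. a, e -> 0 / V _: fires at position(s) 5: sanipudek
2. f -> v, k -> g, p -> b / V _ V: fires at position(s) 5: sanibudek
surface: sanibudek


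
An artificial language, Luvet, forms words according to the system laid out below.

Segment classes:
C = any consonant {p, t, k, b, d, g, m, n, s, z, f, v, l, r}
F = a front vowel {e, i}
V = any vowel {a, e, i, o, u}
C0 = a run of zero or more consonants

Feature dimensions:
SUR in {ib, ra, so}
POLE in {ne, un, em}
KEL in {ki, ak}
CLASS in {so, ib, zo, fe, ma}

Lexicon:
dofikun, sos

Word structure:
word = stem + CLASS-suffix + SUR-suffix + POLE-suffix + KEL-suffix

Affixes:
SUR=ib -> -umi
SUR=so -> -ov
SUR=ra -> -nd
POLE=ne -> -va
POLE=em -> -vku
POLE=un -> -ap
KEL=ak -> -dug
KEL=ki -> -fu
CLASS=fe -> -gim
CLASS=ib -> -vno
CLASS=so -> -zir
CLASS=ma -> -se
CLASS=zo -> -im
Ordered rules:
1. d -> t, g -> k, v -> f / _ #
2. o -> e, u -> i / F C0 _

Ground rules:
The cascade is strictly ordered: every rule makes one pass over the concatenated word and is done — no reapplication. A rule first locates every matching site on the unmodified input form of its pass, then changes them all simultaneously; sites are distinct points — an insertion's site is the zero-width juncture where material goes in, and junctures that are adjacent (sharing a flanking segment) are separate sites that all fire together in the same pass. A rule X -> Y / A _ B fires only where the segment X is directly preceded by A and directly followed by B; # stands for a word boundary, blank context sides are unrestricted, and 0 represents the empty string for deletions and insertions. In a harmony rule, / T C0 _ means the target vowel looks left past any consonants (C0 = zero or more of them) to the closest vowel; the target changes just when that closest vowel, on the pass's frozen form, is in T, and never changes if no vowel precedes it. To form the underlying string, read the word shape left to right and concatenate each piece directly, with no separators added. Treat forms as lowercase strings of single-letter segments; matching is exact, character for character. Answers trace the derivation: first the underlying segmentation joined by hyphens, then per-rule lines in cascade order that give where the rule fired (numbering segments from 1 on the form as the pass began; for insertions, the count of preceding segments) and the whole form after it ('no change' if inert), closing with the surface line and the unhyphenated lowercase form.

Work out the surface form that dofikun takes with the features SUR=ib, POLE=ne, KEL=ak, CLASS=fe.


underlying: dofikun-gim-umi-va-dug
1. d -> t, g -> k, v -> f / _ #: fires at position(s) 18: dofikungimumivaduk
2. o -> e, u -> i / F C0 _: fires at position(s) 6, 11: dofikingimimivaduk
surface: dofikingimimivaduk
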